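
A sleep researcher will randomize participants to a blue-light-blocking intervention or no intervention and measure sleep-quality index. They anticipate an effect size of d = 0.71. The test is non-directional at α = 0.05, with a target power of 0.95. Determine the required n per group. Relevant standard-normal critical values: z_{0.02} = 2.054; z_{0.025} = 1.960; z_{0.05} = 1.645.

For two independent groups with equal n: n = 2·((z_{α/2} + z_β) / d)².
z_{α/2} + z_β = 1.960 + 1.645 = 3.605.
n = 2 × (3.605 / 0.71)² = 2 × 5.077² = 2 × 25.78 = 51.6.
Round up to the next whole participant.

n = 52 per group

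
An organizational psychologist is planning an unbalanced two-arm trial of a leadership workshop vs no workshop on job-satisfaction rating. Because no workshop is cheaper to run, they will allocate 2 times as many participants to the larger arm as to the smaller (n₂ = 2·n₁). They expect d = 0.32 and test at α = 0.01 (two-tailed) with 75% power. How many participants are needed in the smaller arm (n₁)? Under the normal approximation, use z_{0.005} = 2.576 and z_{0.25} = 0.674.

n₁ = 155

With allocation ratio k = n₂/n₁ = 2, Var(x̄₁−x̄₂) = σ²(1/n₁ + 1/(k·n₁)) = σ²·(k+1)/(k·n₁).
So n₁ = (1 + 1/k)·((z_{α/2} + z_β)/d)² = 1.500 × (3.250/0.32)².
n₁ = 1.500 × 103.15 = 154.7.
Round up: n₁ = 155, giving n₂ = 2 × 155 = 310.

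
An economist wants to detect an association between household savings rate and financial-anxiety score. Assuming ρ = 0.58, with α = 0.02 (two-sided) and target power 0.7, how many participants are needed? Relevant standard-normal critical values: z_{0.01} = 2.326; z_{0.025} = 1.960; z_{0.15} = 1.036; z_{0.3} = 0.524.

n = 22

Fisher's z: C = ½·ln((1+r)/(1−r)) = ½·ln(3.7619) = 0.6625.
n = ((z_{α/2} + z_β)/C)² + 3.
(2.326 + 0.524) / 0.6625 = 2.850 / 0.6625 = 4.302.
n = 4.302² + 3 = 18.51 + 3 = 21.5.
Round up.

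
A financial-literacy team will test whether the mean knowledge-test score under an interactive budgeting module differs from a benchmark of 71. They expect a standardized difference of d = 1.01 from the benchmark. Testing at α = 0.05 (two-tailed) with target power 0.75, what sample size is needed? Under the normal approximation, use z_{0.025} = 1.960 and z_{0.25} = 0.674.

n = 7

For a one-sample test: n = ((z_{α/2} + z_β) / d)².
z_{α/2} + z_β = 1.960 + 0.674 = 2.634.
n = (2.634 / 1.01)² = 2.608² = 6.80.
Round up.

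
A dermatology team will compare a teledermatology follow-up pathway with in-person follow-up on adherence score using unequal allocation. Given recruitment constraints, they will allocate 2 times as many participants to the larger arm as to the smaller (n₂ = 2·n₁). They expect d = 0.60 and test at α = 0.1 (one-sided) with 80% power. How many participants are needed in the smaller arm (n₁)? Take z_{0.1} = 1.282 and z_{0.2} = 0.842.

With allocation ratio k = n₂/n₁ = 2, Var(x̄₁−x̄₂) = σ²(1/n₁ + 1/(k·n₁)) = σ²·(k+1)/(k·n₁).
So n₁ = (1 + 1/k)·((z_{α} + z_β)/d)² = 1.500 × (2.124/0.60)².
n₁ = 1.500 × 12.53 = 18.8.
Round up: n₁ = 19, giving n₂ = 2 × 19 = 38.

n₁ = 19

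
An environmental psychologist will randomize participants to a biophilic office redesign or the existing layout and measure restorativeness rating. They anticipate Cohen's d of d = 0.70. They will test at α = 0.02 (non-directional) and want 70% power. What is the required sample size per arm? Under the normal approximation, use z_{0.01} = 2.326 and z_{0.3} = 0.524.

For two independent groups with equal n: n = 2·((z_{α/2} + z_β) / d)².
z_{α/2} + z_β = 2.326 + 0.524 = 2.850.
n = 2 × (2.850 / 0.70)² = 2 × 4.071² = 2 × 16.58 = 33.2.
Round up to the next whole participant.

n = 34 per group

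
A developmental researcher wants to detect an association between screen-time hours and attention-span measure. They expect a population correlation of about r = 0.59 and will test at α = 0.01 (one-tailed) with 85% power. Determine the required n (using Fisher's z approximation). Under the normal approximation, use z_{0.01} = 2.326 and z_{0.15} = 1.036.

Fisher's z: C = ½·ln((1+r)/(1−r)) = ½·ln(3.8780) = 0.6777.
n = ((z_{α} + z_β)/C)² + 3.
(2.326 + 1.036) / 0.6777 = 3.362 / 0.6777 = 4.961.
n = 4.961² + 3 = 24.61 + 3 = 27.6.
Round up.

n = 28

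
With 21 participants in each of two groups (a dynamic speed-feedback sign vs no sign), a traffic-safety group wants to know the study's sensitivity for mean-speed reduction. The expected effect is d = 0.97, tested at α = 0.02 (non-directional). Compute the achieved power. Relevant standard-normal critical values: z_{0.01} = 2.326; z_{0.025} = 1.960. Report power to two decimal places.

For two equal groups, power = Φ(d·√(n/2) − z_{α/2}).
d·√(n/2) = 0.97 × √(21/2) = 0.97 × 3.240 = 3.143.
z_β = 3.143 − 2.326 = 0.817.
Power = Φ(0.817) = 0.793.

power ≈ 0.79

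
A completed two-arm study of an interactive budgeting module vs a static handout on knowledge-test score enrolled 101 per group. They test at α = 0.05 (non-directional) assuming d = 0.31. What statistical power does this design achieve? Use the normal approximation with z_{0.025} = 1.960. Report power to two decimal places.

For two equal groups, power = Φ(d·√(n/2) − z_{α/2}).
d·√(n/2) = 0.31 × √(101/2) = 0.31 × 7.106 = 2.203.
z_β = 2.203 − 1.960 = 0.243.
Power = Φ(0.243) = 0.596.

power ≈ 0.60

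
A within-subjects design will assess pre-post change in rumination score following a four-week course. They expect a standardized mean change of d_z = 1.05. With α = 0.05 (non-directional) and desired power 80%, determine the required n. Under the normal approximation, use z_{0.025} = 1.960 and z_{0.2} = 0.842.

n = 8 pairs

For a paired (one-sample on differences) test: n = ((z_{α/2} + z_β) / d)².
z_{α/2} + z_β = 1.960 + 0.842 = 2.802.
n = (2.802 / 1.05)² = 2.669² = 7.12.
Round up.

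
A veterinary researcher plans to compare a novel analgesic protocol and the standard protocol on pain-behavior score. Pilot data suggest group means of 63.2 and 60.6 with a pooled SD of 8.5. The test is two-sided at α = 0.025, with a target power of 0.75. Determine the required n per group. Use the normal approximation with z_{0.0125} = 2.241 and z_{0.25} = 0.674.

n = 182 per group

Cohen's d = |M₁ − M₂| / SD_pooled = |63.2 − 60.6| / 8.5 = 2.6 / 8.5 = 0.306.
For two independent groups with equal n: n = 2·((z_{α/2} + z_β) / d)².
z_{α/2} + z_β = 2.241 + 0.674 = 2.915.
n = 2 × (2.915 / 0.306)² = 2 × 9.526² = 2 × 90.75 = 181.5.
Round up to the next whole participant.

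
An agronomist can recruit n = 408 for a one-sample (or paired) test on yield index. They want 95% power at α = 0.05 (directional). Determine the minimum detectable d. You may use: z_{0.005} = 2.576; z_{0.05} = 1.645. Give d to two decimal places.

d_min ≈ 0.16

For a single sample (or paired design) of n = 408: d_min = (z_{α} + z_β)/√n.
z-sum = 1.645 + 1.645 = 3.290.
d_min = 3.290 / √408 = 3.290 / 20.199 = 0.163.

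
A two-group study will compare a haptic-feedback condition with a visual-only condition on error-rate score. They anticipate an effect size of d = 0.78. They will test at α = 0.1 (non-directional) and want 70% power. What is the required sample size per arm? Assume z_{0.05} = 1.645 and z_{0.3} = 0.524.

n = 16 per group

For two independent groups with equal n: n = 2·((z_{α/2} + z_β) / d)².
z_{α/2} + z_β = 1.645 + 0.524 = 2.169.
n = 2 × (2.169 / 0.78)² = 2 × 2.781² = 2 × 7.73 = 15.5.
Round up to the next whole participant.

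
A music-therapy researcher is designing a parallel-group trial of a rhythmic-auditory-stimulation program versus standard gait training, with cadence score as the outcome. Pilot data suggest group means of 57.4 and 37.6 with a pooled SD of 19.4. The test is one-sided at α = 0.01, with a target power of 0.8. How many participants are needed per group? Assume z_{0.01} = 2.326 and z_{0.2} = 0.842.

Cohen's d = |M₁ − M₂| / SD_pooled = |57.4 − 37.6| / 19.4 = 19.8 / 19.4 = 1.021.
For two independent groups with equal n: n = 2·((z_{α} + z_β) / d)².
z_{α} + z_β = 2.326 + 0.842 = 3.168.
n = 2 × (3.168 / 1.021)² = 2 × 3.103² = 2 × 9.63 = 19.3.
Round up to the next whole participant.

n = 20 per group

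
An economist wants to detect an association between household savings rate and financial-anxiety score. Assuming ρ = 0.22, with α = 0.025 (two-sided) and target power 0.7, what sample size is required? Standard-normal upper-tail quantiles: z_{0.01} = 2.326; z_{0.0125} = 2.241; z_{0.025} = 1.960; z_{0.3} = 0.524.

Fisher's z: C = ½·ln((1+r)/(1−r)) = ½·ln(1.5641) = 0.2237.
n = ((z_{α/2} + z_β)/C)² + 3.
(2.241 + 0.524) / 0.2237 = 2.765 / 0.2237 = 12.360.
n = 12.360² + 3 = 152.78 + 3 = 155.8.
Round up.

n = 156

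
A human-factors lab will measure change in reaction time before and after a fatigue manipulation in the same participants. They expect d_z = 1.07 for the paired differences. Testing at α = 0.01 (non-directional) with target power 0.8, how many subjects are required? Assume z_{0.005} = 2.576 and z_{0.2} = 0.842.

n = 11 pairs

For a paired (one-sample on differences) test: n = ((z_{α/2} + z_β) / d)².
z_{α/2} + z_β = 2.576 + 0.842 = 3.418.
n = (3.418 / 1.07)² = 3.194² = 10.20.
Round up.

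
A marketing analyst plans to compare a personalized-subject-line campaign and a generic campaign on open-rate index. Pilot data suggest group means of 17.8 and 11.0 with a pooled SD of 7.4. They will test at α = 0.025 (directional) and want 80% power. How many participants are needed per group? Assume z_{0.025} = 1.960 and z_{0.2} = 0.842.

Cohen's d = |M₁ − M₂| / SD_pooled = |17.8 − 11.0| / 7.4 = 6.8 / 7.4 = 0.919.
For two independent groups with equal n: n = 2·((z_{α} + z_β) / d)².
z_{α} + z_β = 1.960 + 0.842 = 2.802.
n = 2 × (2.802 / 0.919)² = 2 × 3.049² = 2 × 9.30 = 18.6.
Round up to the next whole participant.

n = 19 per group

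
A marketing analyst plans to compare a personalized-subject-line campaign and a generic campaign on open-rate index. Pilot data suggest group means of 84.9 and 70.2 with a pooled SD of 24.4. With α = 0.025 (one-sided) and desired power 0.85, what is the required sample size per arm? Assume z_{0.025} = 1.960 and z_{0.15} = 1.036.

n = 50 per group

Cohen's d = |M₁ − M₂| / SD_pooled = |84.9 − 70.2| / 24.4 = 14.7 / 24.4 = 0.602.
For two independent groups with equal n: n = 2·((z_{α} + z_β) / d)².
z_{α} + z_β = 1.960 + 1.036 = 2.996.
n = 2 × (2.996 / 0.602)² = 2 × 4.977² = 2 × 24.77 = 49.5.
Round up to the next whole participant.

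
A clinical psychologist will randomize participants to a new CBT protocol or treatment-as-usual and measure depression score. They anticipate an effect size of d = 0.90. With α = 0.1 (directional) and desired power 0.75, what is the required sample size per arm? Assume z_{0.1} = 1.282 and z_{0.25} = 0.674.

For two independent groups with equal n: n = 2·((z_{α} + z_β) / d)².
z_{α} + z_β = 1.282 + 0.674 = 1.956.
n = 2 × (1.956 / 0.90)² = 2 × 2.173² = 2 × 4.72 = 9.4.
Round up to the next whole participant.

n = 10 per group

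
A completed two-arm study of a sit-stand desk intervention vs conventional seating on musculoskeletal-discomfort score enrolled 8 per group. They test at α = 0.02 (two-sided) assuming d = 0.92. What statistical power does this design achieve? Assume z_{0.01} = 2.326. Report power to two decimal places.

For two equal groups, power = Φ(d·√(n/2) − z_{α/2}).
d·√(n/2) = 0.92 × √(8/2) = 0.92 × 2.000 = 1.840.
z_β = 1.840 − 2.326 = -0.486.
Power = Φ(-0.486) = 0.313.

power ≈ 0.31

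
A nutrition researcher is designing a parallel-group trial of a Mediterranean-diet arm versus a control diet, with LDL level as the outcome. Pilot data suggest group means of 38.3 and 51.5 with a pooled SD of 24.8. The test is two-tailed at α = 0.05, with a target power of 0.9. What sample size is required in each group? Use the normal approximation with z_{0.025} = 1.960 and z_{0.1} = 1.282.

n = 75 per group

Cohen's d = |M₁ − M₂| / SD_pooled = |38.3 − 51.5| / 24.8 = 13.2 / 24.8 = 0.532.
For two independent groups with equal n: n = 2·((z_{α/2} + z_β) / d)².
z_{α/2} + z_β = 1.960 + 1.282 = 3.242.
n = 2 × (3.242 / 0.532)² = 2 × 6.094² = 2 × 37.14 = 74.3.
Round up to the next whole participant.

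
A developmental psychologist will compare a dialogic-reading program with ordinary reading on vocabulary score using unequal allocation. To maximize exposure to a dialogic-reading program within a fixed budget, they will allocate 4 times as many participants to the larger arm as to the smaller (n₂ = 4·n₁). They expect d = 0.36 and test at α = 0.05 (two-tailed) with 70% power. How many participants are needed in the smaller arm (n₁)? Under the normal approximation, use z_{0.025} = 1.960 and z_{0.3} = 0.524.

n₁ = 60

With allocation ratio k = n₂/n₁ = 4, Var(x̄₁−x̄₂) = σ²(1/n₁ + 1/(k·n₁)) = σ²·(k+1)/(k·n₁).
So n₁ = (1 + 1/k)·((z_{α/2} + z_β)/d)² = 1.250 × (2.484/0.36)².
n₁ = 1.250 × 47.61 = 59.5.
Round up: n₁ = 60, giving n₂ = 4 × 60 = 240.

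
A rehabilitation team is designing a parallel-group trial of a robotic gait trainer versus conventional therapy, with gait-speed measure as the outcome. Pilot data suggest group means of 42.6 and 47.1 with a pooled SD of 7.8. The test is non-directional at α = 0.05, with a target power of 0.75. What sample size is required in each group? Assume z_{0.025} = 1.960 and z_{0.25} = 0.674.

Cohen's d = |M₁ − M₂| / SD_pooled = |42.6 − 47.1| / 7.8 = 4.5 / 7.8 = 0.577.
For two independent groups with equal n: n = 2·((z_{α/2} + z_β) / d)².
z_{α/2} + z_β = 1.960 + 0.674 = 2.634.
n = 2 × (2.634 / 0.577)² = 2 × 4.565² = 2 × 20.84 = 41.7.
Round up to the next whole participant.

n = 42 per group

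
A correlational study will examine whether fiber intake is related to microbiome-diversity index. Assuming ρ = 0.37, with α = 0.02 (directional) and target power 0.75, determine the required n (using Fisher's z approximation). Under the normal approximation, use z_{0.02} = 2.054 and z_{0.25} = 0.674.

n = 53

Fisher's z: C = ½·ln((1+r)/(1−r)) = ½·ln(2.1746) = 0.3884.
n = ((z_{α} + z_β)/C)² + 3.
(2.054 + 0.674) / 0.3884 = 2.728 / 0.3884 = 7.024.
n = 7.024² + 3 = 49.33 + 3 = 52.3.
Round up.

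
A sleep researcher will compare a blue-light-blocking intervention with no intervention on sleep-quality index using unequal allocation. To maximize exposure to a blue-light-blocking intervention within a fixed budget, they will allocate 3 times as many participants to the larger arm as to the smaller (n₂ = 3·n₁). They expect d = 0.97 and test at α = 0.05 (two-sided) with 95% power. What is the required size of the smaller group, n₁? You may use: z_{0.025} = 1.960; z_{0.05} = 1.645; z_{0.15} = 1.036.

n₁ = 19

With allocation ratio k = n₂/n₁ = 3, Var(x̄₁−x̄₂) = σ²(1/n₁ + 1/(k·n₁)) = σ²·(k+1)/(k·n₁).
So n₁ = (1 + 1/k)·((z_{α/2} + z_β)/d)² = 1.333 × (3.605/0.97)².
n₁ = 1.333 × 13.81 = 18.4.
Round up: n₁ = 19, giving n₂ = 3 × 19 = 57.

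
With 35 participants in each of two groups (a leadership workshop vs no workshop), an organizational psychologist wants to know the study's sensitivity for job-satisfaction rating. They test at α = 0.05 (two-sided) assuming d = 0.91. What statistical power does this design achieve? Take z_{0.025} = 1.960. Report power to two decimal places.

power ≈ 0.97

For two equal groups, power = Φ(d·√(n/2) − z_{α/2}).
d·√(n/2) = 0.91 × √(35/2) = 0.91 × 4.183 = 3.807.
z_β = 3.807 − 1.960 = 1.847.
Power = Φ(1.847) = 0.968.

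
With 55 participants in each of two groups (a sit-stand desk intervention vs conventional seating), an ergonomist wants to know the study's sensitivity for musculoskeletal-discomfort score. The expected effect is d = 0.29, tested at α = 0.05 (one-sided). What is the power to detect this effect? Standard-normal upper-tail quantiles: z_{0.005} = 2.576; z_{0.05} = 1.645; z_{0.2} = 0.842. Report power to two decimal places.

power ≈ 0.45

For two equal groups, power = Φ(d·√(n/2) − z_{α}).
d·√(n/2) = 0.29 × √(55/2) = 0.29 × 5.244 = 1.521.
z_β = 1.521 − 1.645 = -0.124.
Power = Φ(-0.124) = 0.451.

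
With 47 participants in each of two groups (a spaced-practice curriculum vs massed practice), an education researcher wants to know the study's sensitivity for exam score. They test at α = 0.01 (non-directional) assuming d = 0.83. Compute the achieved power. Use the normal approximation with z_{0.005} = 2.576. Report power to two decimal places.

For two equal groups, power = Φ(d·√(n/2) − z_{α/2}).
d·√(n/2) = 0.83 × √(47/2) = 0.83 × 4.848 = 4.024.
z_β = 4.024 − 2.576 = 1.448.
Power = Φ(1.448) = 0.926.

power ≈ 0.93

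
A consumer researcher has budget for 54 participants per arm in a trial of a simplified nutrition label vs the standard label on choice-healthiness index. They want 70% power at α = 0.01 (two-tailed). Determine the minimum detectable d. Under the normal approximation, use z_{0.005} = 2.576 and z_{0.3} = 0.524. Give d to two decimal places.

d_min ≈ 0.60

For two independent groups of n = 54 each: d_min = (z_{α/2} + z_β)·√(2/n).
z-sum = 2.576 + 0.524 = 3.100.
d_min = 3.100 × √(2/54) = 3.100 × 0.1925 = 0.597.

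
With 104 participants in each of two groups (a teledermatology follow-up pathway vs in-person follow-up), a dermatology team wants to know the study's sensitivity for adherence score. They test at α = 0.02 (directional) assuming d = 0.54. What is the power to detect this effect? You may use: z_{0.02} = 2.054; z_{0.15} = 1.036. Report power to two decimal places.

power ≈ 0.97

For two equal groups, power = Φ(d·√(n/2) − z_{α}).
d·√(n/2) = 0.54 × √(104/2) = 0.54 × 7.211 = 3.894.
z_β = 3.894 − 2.054 = 1.840.
Power = Φ(1.840) = 0.967.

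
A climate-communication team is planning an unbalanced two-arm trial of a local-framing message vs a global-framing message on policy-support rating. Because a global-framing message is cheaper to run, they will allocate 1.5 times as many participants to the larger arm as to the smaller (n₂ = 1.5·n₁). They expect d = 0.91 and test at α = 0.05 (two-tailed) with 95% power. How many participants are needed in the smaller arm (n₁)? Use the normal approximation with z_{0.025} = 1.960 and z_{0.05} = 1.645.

With allocation ratio k = n₂/n₁ = 1.5, Var(x̄₁−x̄₂) = σ²(1/n₁ + 1/(k·n₁)) = σ²·(k+1)/(k·n₁).
So n₁ = (1 + 1/k)·((z_{α/2} + z_β)/d)² = 1.667 × (3.605/0.91)².
n₁ = 1.667 × 15.69 = 26.2.
Round up: n₁ = 27, giving n₂ = ⌈1.5 × 27⌉ = ⌈40.5⌉ = 41.

n₁ = 27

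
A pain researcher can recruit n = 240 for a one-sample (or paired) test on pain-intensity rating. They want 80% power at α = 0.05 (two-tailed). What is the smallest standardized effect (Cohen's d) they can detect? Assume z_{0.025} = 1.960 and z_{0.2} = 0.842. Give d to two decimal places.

d_min ≈ 0.18

For a single sample (or paired design) of n = 240: d_min = (z_{α/2} + z_β)/√n.
z-sum = 1.960 + 0.842 = 2.802.
d_min = 2.802 / √240 = 2.802 / 15.492 = 0.181.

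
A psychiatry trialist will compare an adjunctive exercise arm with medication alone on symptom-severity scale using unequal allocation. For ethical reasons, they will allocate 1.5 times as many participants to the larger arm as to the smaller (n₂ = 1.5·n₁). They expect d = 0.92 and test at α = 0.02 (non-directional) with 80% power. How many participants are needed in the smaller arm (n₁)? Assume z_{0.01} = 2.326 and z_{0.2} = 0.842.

n₁ = 20

With allocation ratio k = n₂/n₁ = 1.5, Var(x̄₁−x̄₂) = σ²(1/n₁ + 1/(k·n₁)) = σ²·(k+1)/(k·n₁).
So n₁ = (1 + 1/k)·((z_{α/2} + z_β)/d)² = 1.667 × (3.168/0.92)².
n₁ = 1.667 × 11.86 = 19.8.
Round up: n₁ = 20, giving n₂ = 1.5 × 20 = 30.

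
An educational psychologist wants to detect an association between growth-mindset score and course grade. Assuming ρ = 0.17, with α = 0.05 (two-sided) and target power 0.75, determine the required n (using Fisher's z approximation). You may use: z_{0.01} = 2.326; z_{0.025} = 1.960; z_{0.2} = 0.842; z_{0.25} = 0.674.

Fisher's z: C = ½·ln((1+r)/(1−r)) = ½·ln(1.4096) = 0.1717.
n = ((z_{α/2} + z_β)/C)² + 3.
(1.960 + 0.674) / 0.1717 = 2.634 / 0.1717 = 15.341.
n = 15.341² + 3 = 235.34 + 3 = 238.3.
Round up.

n = 239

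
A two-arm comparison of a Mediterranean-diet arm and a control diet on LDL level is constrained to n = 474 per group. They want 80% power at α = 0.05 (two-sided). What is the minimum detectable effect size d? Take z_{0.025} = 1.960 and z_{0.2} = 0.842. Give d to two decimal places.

For two independent groups of n = 474 each: d_min = (z_{α/2} + z_β)·√(2/n).
z-sum = 1.960 + 0.842 = 2.802.
d_min = 2.802 × √(2/474) = 2.802 × 0.0650 = 0.182.

d_min ≈ 0.18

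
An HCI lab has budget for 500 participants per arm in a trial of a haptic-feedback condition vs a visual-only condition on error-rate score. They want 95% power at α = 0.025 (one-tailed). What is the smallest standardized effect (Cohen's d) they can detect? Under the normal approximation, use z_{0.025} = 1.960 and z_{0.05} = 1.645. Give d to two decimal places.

d_min ≈ 0.23

For two independent groups of n = 500 each: d_min = (z_{α} + z_β)·√(2/n).
z-sum = 1.960 + 1.645 = 3.605.
d_min = 3.605 × √(2/500) = 3.605 × 0.0632 = 0.228.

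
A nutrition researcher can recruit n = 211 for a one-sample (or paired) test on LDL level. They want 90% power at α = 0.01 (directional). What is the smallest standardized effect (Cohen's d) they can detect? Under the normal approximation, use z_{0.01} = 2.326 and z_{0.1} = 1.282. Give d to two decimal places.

For a single sample (or paired design) of n = 211: d_min = (z_{α} + z_β)/√n.
z-sum = 2.326 + 1.282 = 3.608.
d_min = 3.608 / √211 = 3.608 / 14.526 = 0.248.

d_min ≈ 0.25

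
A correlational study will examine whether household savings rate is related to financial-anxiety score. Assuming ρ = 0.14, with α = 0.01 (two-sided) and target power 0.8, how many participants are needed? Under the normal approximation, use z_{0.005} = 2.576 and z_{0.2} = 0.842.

Fisher's z: C = ½·ln((1+r)/(1−r)) = ½·ln(1.3256) = 0.1409.
n = ((z_{α/2} + z_β)/C)² + 3.
(2.576 + 0.842) / 0.1409 = 3.418 / 0.1409 = 24.258.
n = 24.258² + 3 = 588.47 + 3 = 591.5.
Round up.

n = 592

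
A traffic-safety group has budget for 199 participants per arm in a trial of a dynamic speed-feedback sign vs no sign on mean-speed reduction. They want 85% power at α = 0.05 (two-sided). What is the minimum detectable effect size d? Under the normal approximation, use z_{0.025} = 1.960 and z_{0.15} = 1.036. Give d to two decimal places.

d_min ≈ 0.30

For two independent groups of n = 199 each: d_min = (z_{α/2} + z_β)·√(2/n).
z-sum = 1.960 + 1.036 = 2.996.
d_min = 2.996 × √(2/199) = 2.996 × 0.1003 = 0.300.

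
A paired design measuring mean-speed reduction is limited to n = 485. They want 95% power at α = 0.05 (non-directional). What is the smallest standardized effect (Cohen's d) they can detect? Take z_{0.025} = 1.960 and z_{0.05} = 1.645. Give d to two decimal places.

d_min ≈ 0.16

For a single sample (or paired design) of n = 485: d_min = (z_{α/2} + z_β)/√n.
z-sum = 1.960 + 1.645 = 3.605.
d_min = 3.605 / √485 = 3.605 / 22.023 = 0.164.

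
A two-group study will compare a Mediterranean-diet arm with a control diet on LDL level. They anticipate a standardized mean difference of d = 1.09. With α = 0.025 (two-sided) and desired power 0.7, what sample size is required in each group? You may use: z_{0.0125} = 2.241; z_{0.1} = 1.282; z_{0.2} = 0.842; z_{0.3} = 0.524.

For two independent groups with equal n: n = 2·((z_{α/2} + z_β) / d)².
z_{α/2} + z_β = 2.241 + 0.524 = 2.765.
n = 2 × (2.765 / 1.09)² = 2 × 2.537² = 2 × 6.43 = 12.9.
Round up to the next whole participant.

n = 13 per group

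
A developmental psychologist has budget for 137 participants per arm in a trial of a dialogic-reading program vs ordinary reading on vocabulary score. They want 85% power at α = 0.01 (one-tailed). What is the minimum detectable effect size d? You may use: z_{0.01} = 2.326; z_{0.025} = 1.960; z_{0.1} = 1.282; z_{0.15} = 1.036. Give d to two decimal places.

For two independent groups of n = 137 each: d_min = (z_{α} + z_β)·√(2/n).
z-sum = 2.326 + 1.036 = 3.362.
d_min = 3.362 × √(2/137) = 3.362 × 0.1208 = 0.406.

d_min ≈ 0.41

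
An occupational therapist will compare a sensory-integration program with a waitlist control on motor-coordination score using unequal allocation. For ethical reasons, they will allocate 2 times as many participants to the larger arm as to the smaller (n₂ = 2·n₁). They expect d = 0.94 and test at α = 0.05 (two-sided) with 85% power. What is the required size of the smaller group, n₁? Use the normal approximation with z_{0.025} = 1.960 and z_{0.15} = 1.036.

n₁ = 16

With allocation ratio k = n₂/n₁ = 2, Var(x̄₁−x̄₂) = σ²(1/n₁ + 1/(k·n₁)) = σ²·(k+1)/(k·n₁).
So n₁ = (1 + 1/k)·((z_{α/2} + z_β)/d)² = 1.500 × (2.996/0.94)².
n₁ = 1.500 × 10.16 = 15.2.
Round up: n₁ = 16, giving n₂ = 2 × 16 = 32.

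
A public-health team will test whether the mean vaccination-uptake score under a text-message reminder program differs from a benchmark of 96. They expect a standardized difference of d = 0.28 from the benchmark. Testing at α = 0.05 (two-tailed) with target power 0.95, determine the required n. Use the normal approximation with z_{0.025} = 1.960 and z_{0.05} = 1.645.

For a one-sample test: n = ((z_{α/2} + z_β) / d)².
z_{α/2} + z_β = 1.960 + 1.645 = 3.605.
n = (3.605 / 0.28)² = 12.875² = 165.77.
Round up.

n = 166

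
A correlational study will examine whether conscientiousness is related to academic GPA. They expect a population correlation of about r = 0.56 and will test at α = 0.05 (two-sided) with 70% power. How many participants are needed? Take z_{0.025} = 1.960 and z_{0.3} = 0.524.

Fisher's z: C = ½·ln((1+r)/(1−r)) = ½·ln(3.5455) = 0.6328.
n = ((z_{α/2} + z_β)/C)² + 3.
(1.960 + 0.524) / 0.6328 = 2.484 / 0.6328 = 3.925.
n = 3.925² + 3 = 15.41 + 3 = 18.4.
Round up.

n = 19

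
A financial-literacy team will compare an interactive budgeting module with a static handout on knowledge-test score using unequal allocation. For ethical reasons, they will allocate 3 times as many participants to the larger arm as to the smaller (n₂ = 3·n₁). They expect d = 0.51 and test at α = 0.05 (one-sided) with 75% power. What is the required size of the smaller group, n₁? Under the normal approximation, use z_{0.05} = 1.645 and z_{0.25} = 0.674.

With allocation ratio k = n₂/n₁ = 3, Var(x̄₁−x̄₂) = σ²(1/n₁ + 1/(k·n₁)) = σ²·(k+1)/(k·n₁).
So n₁ = (1 + 1/k)·((z_{α} + z_β)/d)² = 1.333 × (2.319/0.51)².
n₁ = 1.333 × 20.68 = 27.6.
Round up: n₁ = 28, giving n₂ = 3 × 28 = 84.

n₁ = 28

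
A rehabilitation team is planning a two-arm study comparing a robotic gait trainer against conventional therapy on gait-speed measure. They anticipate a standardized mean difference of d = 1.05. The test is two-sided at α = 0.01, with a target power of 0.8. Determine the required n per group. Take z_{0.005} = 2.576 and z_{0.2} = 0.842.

n = 22 per group

For two independent groups with equal n: n = 2·((z_{α/2} + z_β) / d)².
z_{α/2} + z_β = 2.576 + 0.842 = 3.418.
n = 2 × (3.418 / 1.05)² = 2 × 3.255² = 2 × 10.60 = 21.2.
Round up to the next whole participant.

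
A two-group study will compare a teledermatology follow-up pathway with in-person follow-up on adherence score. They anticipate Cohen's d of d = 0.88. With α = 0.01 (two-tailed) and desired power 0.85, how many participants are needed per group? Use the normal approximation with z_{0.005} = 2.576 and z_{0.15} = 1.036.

n = 34 per group

For two independent groups with equal n: n = 2·((z_{α/2} + z_β) / d)².
z_{α/2} + z_β = 2.576 + 1.036 = 3.612.
n = 2 × (3.612 / 0.88)² = 2 × 4.105² = 2 × 16.85 = 33.7.
Round up to the next whole participant.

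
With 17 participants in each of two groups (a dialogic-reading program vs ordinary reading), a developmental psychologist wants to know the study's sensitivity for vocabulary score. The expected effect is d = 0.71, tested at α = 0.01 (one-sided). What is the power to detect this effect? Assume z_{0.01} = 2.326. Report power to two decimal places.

power ≈ 0.40

For two equal groups, power = Φ(d·√(n/2) − z_{α}).
d·√(n/2) = 0.71 × √(17/2) = 0.71 × 2.915 = 2.070.
z_β = 2.070 − 2.326 = -0.256.
Power = Φ(-0.256) = 0.399.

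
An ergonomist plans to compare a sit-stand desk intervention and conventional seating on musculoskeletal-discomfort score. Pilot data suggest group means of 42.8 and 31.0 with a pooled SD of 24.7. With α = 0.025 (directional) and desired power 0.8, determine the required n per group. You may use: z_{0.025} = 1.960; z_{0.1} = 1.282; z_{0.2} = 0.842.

n = 69 per group

Cohen's d = |M₁ − M₂| / SD_pooled = |42.8 − 31.0| / 24.7 = 11.8 / 24.7 = 0.478.
For two independent groups with equal n: n = 2·((z_{α} + z_β) / d)².
z_{α} + z_β = 1.960 + 0.842 = 2.802.
n = 2 × (2.802 / 0.478)² = 2 × 5.862² = 2 × 34.36 = 68.7.
Round up to the next whole participant.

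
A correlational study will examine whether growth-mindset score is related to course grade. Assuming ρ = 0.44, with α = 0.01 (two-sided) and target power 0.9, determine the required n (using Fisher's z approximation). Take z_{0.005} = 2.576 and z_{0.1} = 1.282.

n = 70

Fisher's z: C = ½·ln((1+r)/(1−r)) = ½·ln(2.5714) = 0.4722.
n = ((z_{α/2} + z_β)/C)² + 3.
(2.576 + 1.282) / 0.4722 = 3.858 / 0.4722 = 8.170.
n = 8.170² + 3 = 66.75 + 3 = 69.8.
Round up.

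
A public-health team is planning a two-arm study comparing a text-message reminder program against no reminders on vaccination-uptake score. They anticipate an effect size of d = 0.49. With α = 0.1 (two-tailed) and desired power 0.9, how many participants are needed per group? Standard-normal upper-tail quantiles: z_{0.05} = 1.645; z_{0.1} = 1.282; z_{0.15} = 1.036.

n = 72 per group

For two independent groups with equal n: n = 2·((z_{α/2} + z_β) / d)².
z_{α/2} + z_β = 1.645 + 1.282 = 2.927.
n = 2 × (2.927 / 0.49)² = 2 × 5.973² = 2 × 35.68 = 71.4.
Round up to the next whole participant.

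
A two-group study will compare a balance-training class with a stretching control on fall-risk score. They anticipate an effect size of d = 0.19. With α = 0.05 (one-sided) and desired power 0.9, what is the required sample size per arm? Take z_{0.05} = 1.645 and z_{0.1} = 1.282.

For two independent groups with equal n: n = 2·((z_{α} + z_β) / d)².
z_{α} + z_β = 1.645 + 1.282 = 2.927.
n = 2 × (2.927 / 0.19)² = 2 × 15.405² = 2 × 237.32 = 474.6.
Round up to the next whole participant.

n = 475 per group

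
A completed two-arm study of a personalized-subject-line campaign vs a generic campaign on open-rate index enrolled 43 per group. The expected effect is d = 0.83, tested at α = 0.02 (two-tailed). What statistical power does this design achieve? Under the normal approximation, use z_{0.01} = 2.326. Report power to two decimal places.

power ≈ 0.94

For two equal groups, power = Φ(d·√(n/2) − z_{α/2}).
d·√(n/2) = 0.83 × √(43/2) = 0.83 × 4.637 = 3.849.
z_β = 3.849 − 2.326 = 1.523.
Power = Φ(1.523) = 0.936.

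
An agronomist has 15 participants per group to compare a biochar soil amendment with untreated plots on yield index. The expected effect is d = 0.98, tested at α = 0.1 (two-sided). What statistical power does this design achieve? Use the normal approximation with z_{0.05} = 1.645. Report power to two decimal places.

power ≈ 0.85

For two equal groups, power = Φ(d·√(n/2) − z_{α/2}).
d·√(n/2) = 0.98 × √(15/2) = 0.98 × 2.739 = 2.684.
z_β = 2.684 − 1.645 = 1.039.
Power = Φ(1.039) = 0.851.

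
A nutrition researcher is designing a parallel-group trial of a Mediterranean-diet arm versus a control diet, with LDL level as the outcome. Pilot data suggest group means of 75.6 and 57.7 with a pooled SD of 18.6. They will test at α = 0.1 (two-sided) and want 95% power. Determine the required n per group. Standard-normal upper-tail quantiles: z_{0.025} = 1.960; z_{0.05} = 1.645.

Cohen's d = |M₁ − M₂| / SD_pooled = |75.6 − 57.7| / 18.6 = 17.9 / 18.6 = 0.962.
For two independent groups with equal n: n = 2·((z_{α/2} + z_β) / d)².
z_{α/2} + z_β = 1.645 + 1.645 = 3.290.
n = 2 × (3.290 / 0.962)² = 2 × 3.420² = 2 × 11.70 = 23.4.
Round up to the next whole participant.

n = 24 per group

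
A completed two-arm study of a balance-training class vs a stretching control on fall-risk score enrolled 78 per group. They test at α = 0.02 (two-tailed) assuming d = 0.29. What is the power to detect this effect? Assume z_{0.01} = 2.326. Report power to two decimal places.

For two equal groups, power = Φ(d·√(n/2) − z_{α/2}).
d·√(n/2) = 0.29 × √(78/2) = 0.29 × 6.245 = 1.811.
z_β = 1.811 − 2.326 = -0.515.
Power = Φ(-0.515) = 0.303.

power ≈ 0.30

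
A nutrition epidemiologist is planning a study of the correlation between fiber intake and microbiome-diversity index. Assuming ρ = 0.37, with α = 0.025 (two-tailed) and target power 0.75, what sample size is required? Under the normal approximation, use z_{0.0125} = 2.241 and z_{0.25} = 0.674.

n = 60

Fisher's z: C = ½·ln((1+r)/(1−r)) = ½·ln(2.1746) = 0.3884.
n = ((z_{α/2} + z_β)/C)² + 3.
(2.241 + 0.674) / 0.3884 = 2.915 / 0.3884 = 7.505.
n = 7.505² + 3 = 56.33 + 3 = 59.3.
Round up.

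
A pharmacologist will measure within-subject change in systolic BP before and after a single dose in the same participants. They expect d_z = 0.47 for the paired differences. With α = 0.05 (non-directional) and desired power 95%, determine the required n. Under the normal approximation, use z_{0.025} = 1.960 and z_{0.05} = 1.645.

n = 59 pairs

For a paired (one-sample on differences) test: n = ((z_{α/2} + z_β) / d)².
z_{α/2} + z_β = 1.960 + 1.645 = 3.605.
n = (3.605 / 0.47)² = 7.670² = 58.83.
Round up.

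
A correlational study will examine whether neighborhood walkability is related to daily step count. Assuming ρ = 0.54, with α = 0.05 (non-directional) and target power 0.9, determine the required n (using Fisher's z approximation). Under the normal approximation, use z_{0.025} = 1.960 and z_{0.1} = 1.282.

Fisher's z: C = ½·ln((1+r)/(1−r)) = ½·ln(3.3478) = 0.6042.
n = ((z_{α/2} + z_β)/C)² + 3.
(1.960 + 1.282) / 0.6042 = 3.242 / 0.6042 = 5.366.
n = 5.366² + 3 = 28.79 + 3 = 31.8.
Round up.

n = 32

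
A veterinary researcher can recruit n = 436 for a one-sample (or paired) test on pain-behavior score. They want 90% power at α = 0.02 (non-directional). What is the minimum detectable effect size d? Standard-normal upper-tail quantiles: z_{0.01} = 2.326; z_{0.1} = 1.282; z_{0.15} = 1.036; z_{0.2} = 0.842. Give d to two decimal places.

For a single sample (or paired design) of n = 436: d_min = (z_{α/2} + z_β)/√n.
z-sum = 2.326 + 1.282 = 3.608.
d_min = 3.608 / √436 = 3.608 / 20.881 = 0.173.

d_min ≈ 0.17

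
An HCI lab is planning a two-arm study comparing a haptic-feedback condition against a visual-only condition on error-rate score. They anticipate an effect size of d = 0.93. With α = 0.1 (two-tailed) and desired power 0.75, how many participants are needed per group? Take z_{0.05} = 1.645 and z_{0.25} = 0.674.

n = 13 per group

For two independent groups with equal n: n = 2·((z_{α/2} + z_β) / d)².
z_{α/2} + z_β = 1.645 + 0.674 = 2.319.
n = 2 × (2.319 / 0.93)² = 2 × 2.494² = 2 × 6.22 = 12.4.
Round up to the next whole participant.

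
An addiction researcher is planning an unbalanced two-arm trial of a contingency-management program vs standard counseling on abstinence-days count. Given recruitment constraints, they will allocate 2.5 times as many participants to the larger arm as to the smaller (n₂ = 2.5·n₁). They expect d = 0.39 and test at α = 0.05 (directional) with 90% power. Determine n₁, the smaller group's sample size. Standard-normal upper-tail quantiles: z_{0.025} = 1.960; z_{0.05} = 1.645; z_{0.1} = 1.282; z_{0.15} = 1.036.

n₁ = 79

With allocation ratio k = n₂/n₁ = 2.5, Var(x̄₁−x̄₂) = σ²(1/n₁ + 1/(k·n₁)) = σ²·(k+1)/(k·n₁).
So n₁ = (1 + 1/k)·((z_{α} + z_β)/d)² = 1.400 × (2.927/0.39)².
n₁ = 1.400 × 56.33 = 78.9.
Round up: n₁ = 79, giving n₂ = ⌈2.5 × 79⌉ = ⌈197.5⌉ = 198.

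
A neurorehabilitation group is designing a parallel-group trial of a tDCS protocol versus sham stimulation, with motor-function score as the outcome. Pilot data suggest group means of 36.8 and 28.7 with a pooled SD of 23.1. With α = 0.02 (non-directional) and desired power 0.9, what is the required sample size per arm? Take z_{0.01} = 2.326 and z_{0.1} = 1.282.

n = 212 per group

Cohen's d = |M₁ − M₂| / SD_pooled = |36.8 − 28.7| / 23.1 = 8.1 / 23.1 = 0.351.
For two independent groups with equal n: n = 2·((z_{α/2} + z_β) / d)².
z_{α/2} + z_β = 2.326 + 1.282 = 3.608.
n = 2 × (3.608 / 0.351)² = 2 × 10.279² = 2 × 105.66 = 211.3.
Round up to the next whole participant.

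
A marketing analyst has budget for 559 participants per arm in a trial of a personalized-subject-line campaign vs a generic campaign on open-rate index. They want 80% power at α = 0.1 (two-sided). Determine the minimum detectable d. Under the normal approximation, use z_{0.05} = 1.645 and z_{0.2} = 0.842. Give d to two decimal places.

For two independent groups of n = 559 each: d_min = (z_{α/2} + z_β)·√(2/n).
z-sum = 1.645 + 0.842 = 2.487.
d_min = 2.487 × √(2/559) = 2.487 × 0.0598 = 0.149.

d_min ≈ 0.15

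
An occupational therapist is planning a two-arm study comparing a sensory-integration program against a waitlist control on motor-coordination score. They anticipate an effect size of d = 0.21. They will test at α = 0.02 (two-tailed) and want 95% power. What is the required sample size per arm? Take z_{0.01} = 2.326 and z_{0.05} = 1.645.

For two independent groups with equal n: n = 2·((z_{α/2} + z_β) / d)².
z_{α/2} + z_β = 2.326 + 1.645 = 3.971.
n = 2 × (3.971 / 0.21)² = 2 × 18.910² = 2 × 357.57 = 715.1.
Round up to the next whole participant.

n = 716 per group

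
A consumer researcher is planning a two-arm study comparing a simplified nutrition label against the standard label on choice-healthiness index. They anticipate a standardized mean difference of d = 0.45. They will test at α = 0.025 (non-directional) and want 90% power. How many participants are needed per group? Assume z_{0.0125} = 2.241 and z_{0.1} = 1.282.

n = 123 per group

For two independent groups with equal n: n = 2·((z_{α/2} + z_β) / d)².
z_{α/2} + z_β = 2.241 + 1.282 = 3.523.
n = 2 × (3.523 / 0.45)² = 2 × 7.829² = 2 × 61.29 = 122.6.
Round up to the next whole participant.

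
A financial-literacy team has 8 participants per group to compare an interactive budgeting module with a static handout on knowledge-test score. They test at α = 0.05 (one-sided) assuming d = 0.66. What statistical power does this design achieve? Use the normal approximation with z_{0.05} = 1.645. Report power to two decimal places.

power ≈ 0.37

For two equal groups, power = Φ(d·√(n/2) − z_{α}).
d·√(n/2) = 0.66 × √(8/2) = 0.66 × 2.000 = 1.320.
z_β = 1.320 − 1.645 = -0.325.
Power = Φ(-0.325) = 0.373.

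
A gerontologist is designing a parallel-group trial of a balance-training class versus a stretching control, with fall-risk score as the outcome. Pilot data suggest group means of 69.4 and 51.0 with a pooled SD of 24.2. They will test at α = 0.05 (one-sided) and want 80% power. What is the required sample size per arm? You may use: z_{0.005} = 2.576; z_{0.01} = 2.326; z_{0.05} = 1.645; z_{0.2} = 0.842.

n = 22 per group

Cohen's d = |M₁ − M₂| / SD_pooled = |69.4 − 51.0| / 24.2 = 18.4 / 24.2 = 0.760.
For two independent groups with equal n: n = 2·((z_{α} + z_β) / d)².
z_{α} + z_β = 1.645 + 0.842 = 2.487.
n = 2 × (2.487 / 0.760)² = 2 × 3.272² = 2 × 10.71 = 21.4.
Round up to the next whole participant.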